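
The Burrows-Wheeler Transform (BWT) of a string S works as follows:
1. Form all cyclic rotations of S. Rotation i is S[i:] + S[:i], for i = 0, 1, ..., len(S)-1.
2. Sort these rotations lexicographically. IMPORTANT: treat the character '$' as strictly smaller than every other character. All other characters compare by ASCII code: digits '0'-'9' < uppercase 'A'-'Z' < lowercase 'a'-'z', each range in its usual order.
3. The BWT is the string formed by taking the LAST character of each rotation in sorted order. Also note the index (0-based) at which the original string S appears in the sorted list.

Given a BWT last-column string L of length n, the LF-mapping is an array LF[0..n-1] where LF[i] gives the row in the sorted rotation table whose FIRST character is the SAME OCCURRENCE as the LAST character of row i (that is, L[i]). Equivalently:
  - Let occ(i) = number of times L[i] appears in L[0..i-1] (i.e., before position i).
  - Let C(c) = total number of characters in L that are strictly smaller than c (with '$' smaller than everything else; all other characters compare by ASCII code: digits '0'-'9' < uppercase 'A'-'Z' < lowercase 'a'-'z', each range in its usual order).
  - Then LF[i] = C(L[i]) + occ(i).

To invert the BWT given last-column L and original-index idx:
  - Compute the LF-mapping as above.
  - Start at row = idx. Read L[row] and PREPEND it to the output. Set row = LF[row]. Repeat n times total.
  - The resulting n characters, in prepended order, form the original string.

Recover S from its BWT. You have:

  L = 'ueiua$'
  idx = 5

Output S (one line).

Answer: uieau$

Derivation:
LF mapping: 4 2 3 5 1 0
Walk LF starting at row 5, prepending L[row]:
  step 1: row=5, L[5]='$', prepend. Next row=LF[5]=0
  step 2: row=0, L[0]='u', prepend. Next row=LF[0]=4
  step 3: row=4, L[4]='a', prepend. Next row=LF[4]=1
  step 4: row=1, L[1]='e', prepend. Next row=LF[1]=2
  step 5: row=2, L[2]='i', prepend. Next row=LF[2]=3
  step 6: row=3, L[3]='u', prepend. Next row=LF[3]=5
Reversed output: uieau$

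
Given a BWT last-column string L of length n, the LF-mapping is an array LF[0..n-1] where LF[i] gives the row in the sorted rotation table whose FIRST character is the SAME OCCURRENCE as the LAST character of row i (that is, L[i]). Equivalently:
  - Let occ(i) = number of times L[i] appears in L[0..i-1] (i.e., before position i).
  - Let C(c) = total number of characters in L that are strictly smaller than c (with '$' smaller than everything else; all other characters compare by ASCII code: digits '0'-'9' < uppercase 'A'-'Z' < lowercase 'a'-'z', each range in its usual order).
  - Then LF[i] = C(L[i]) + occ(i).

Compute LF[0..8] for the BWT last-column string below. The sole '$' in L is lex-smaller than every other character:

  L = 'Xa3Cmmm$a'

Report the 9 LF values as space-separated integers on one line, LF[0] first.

Char counts: '$':1, '3':1, 'C':1, 'X':1, 'a':2, 'm':3
C (first-col start): C('$')=0, C('3')=1, C('C')=2, C('X')=3, C('a')=4, C('m')=6
L[0]='X': occ=0, LF[0]=C('X')+0=3+0=3
L[1]='a': occ=0, LF[1]=C('a')+0=4+0=4
L[2]='3': occ=0, LF[2]=C('3')+0=1+0=1
L[3]='C': occ=0, LF[3]=C('C')+0=2+0=2
L[4]='m': occ=0, LF[4]=C('m')+0=6+0=6
L[5]='m': occ=1, LF[5]=C('m')+1=6+1=7
L[6]='m': occ=2, LF[6]=C('m')+2=6+2=8
L[7]='$': occ=0, LF[7]=C('$')+0=0+0=0
L[8]='a': occ=1, LF[8]=C('a')+1=4+1=5

Answer: 3 4 1 2 6 7 8 0 5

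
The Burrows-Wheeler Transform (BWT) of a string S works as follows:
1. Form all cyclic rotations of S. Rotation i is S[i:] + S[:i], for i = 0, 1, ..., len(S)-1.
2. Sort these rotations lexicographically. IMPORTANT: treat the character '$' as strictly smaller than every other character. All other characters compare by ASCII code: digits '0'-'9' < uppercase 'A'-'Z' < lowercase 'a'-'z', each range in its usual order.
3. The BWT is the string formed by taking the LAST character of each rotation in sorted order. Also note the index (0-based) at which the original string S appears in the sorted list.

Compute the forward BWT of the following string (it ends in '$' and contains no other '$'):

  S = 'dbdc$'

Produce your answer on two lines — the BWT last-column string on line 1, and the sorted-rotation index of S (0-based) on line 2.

Answer: cdd$b
3

Derivation:
All 5 rotations (rotation i = S[i:]+S[:i]):
  rot[0] = dbdc$
  rot[1] = bdc$d
  rot[2] = dc$db
  rot[3] = c$dbd
  rot[4] = $dbdc
Sorted (with $ < everything):
  sorted[0] = $dbdc  (last char: 'c')
  sorted[1] = bdc$d  (last char: 'd')
  sorted[2] = c$dbd  (last char: 'd')
  sorted[3] = dbdc$  (last char: '$')
  sorted[4] = dc$db  (last char: 'b')
Last column: cdd$b
Original string S is at sorted index 3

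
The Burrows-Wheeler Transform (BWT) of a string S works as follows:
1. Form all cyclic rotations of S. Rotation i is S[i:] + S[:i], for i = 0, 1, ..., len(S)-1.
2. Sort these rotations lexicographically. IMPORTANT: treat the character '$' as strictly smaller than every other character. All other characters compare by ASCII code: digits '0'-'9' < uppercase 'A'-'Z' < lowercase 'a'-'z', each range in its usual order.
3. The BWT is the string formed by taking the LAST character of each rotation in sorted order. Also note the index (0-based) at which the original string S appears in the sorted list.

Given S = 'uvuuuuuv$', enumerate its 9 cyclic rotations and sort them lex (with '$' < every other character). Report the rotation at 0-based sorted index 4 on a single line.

All 9 rotations (rotation i = S[i:]+S[:i]):
  rot[0] = uvuuuuuv$
  rot[1] = vuuuuuv$u
  rot[2] = uuuuuv$uv
  rot[3] = uuuuv$uvu
  rot[4] = uuuv$uvuu
  rot[5] = uuv$uvuuu
  rot[6] = uv$uvuuuu
  rot[7] = v$uvuuuuu
  rot[8] = $uvuuuuuv
Sorted (with $ < everything):
  sorted[0] = $uvuuuuuv
  sorted[1] = uuuuuv$uv
  sorted[2] = uuuuv$uvu
  sorted[3] = uuuv$uvuu
  sorted[4] = uuv$uvuuu
  sorted[5] = uv$uvuuuu
  sorted[6] = uvuuuuuv$
  sorted[7] = v$uvuuuuu
  sorted[8] = vuuuuuv$u
sorted[4] = uuv$uvuuu

Answer: uuv$uvuuu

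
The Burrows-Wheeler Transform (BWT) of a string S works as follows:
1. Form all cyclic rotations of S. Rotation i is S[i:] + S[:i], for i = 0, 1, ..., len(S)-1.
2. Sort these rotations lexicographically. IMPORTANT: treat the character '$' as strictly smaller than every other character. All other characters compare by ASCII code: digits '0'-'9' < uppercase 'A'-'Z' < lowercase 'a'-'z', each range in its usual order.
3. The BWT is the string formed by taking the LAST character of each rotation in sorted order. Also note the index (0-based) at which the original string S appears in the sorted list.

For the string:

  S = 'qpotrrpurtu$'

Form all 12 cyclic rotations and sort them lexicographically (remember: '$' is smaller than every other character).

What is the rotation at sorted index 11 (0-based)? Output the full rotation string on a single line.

Answer: urtu$qpotrrp

Derivation:
All 12 rotations (rotation i = S[i:]+S[:i]):
  rot[0] = qpotrrpurtu$
  rot[1] = potrrpurtu$q
  rot[2] = otrrpurtu$qp
  rot[3] = trrpurtu$qpo
  rot[4] = rrpurtu$qpot
  rot[5] = rpurtu$qpotr
  rot[6] = purtu$qpotrr
  rot[7] = urtu$qpotrrp
  rot[8] = rtu$qpotrrpu
  rot[9] = tu$qpotrrpur
  rot[10] = u$qpotrrpurt
  rot[11] = $qpotrrpurtu
Sorted (with $ < everything):
  sorted[0] = $qpotrrpurtu
  sorted[1] = otrrpurtu$qp
  sorted[2] = potrrpurtu$q
  sorted[3] = purtu$qpotrr
  sorted[4] = qpotrrpurtu$
  sorted[5] = rpurtu$qpotr
  sorted[6] = rrpurtu$qpot
  sorted[7] = rtu$qpotrrpu
  sorted[8] = trrpurtu$qpo
  sorted[9] = tu$qpotrrpur
  sorted[10] = u$qpotrrpurt
  sorted[11] = urtu$qpotrrp
sorted[11] = urtu$qpotrrp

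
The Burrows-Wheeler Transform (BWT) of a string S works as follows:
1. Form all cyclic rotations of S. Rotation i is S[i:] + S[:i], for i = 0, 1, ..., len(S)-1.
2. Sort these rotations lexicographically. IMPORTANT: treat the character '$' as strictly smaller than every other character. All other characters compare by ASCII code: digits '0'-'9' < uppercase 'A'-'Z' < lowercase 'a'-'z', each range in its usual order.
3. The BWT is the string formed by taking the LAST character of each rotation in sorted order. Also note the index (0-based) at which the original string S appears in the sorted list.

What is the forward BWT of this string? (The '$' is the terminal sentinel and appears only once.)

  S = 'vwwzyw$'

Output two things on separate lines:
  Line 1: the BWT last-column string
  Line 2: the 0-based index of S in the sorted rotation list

Answer: w$yvwzw
1

Derivation:
All 7 rotations (rotation i = S[i:]+S[:i]):
  rot[0] = vwwzyw$
  rot[1] = wwzyw$v
  rot[2] = wzyw$vw
  rot[3] = zyw$vww
  rot[4] = yw$vwwz
  rot[5] = w$vwwzy
  rot[6] = $vwwzyw
Sorted (with $ < everything):
  sorted[0] = $vwwzyw  (last char: 'w')
  sorted[1] = vwwzyw$  (last char: '$')
  sorted[2] = w$vwwzy  (last char: 'y')
  sorted[3] = wwzyw$v  (last char: 'v')
  sorted[4] = wzyw$vw  (last char: 'w')
  sorted[5] = yw$vwwz  (last char: 'z')
  sorted[6] = zyw$vww  (last char: 'w')
Last column: w$yvwzw
Original string S is at sorted index 1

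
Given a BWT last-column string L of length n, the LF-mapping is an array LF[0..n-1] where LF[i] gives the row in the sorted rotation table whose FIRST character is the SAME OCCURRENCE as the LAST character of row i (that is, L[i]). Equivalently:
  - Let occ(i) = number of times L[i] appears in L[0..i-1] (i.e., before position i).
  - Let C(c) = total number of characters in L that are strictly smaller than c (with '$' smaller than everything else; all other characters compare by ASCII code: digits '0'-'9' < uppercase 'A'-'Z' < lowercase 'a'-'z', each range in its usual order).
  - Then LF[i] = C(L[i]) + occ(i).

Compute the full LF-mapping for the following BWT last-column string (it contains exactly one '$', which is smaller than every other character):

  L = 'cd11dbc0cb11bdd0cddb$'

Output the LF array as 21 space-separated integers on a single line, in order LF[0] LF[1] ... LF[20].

Char counts: '$':1, '0':2, '1':4, 'b':4, 'c':4, 'd':6
C (first-col start): C('$')=0, C('0')=1, C('1')=3, C('b')=7, C('c')=11, C('d')=15
L[0]='c': occ=0, LF[0]=C('c')+0=11+0=11
L[1]='d': occ=0, LF[1]=C('d')+0=15+0=15
L[2]='1': occ=0, LF[2]=C('1')+0=3+0=3
L[3]='1': occ=1, LF[3]=C('1')+1=3+1=4
L[4]='d': occ=1, LF[4]=C('d')+1=15+1=16
L[5]='b': occ=0, LF[5]=C('b')+0=7+0=7
L[6]='c': occ=1, LF[6]=C('c')+1=11+1=12
L[7]='0': occ=0, LF[7]=C('0')+0=1+0=1
L[8]='c': occ=2, LF[8]=C('c')+2=11+2=13
L[9]='b': occ=1, LF[9]=C('b')+1=7+1=8
L[10]='1': occ=2, LF[10]=C('1')+2=3+2=5
L[11]='1': occ=3, LF[11]=C('1')+3=3+3=6
L[12]='b': occ=2, LF[12]=C('b')+2=7+2=9
L[13]='d': occ=2, LF[13]=C('d')+2=15+2=17
L[14]='d': occ=3, LF[14]=C('d')+3=15+3=18
L[15]='0': occ=1, LF[15]=C('0')+1=1+1=2
L[16]='c': occ=3, LF[16]=C('c')+3=11+3=14
L[17]='d': occ=4, LF[17]=C('d')+4=15+4=19
L[18]='d': occ=5, LF[18]=C('d')+5=15+5=20
L[19]='b': occ=3, LF[19]=C('b')+3=7+3=10
L[20]='$': occ=0, LF[20]=C('$')+0=0+0=0

Answer: 11 15 3 4 16 7 12 1 13 8 5 6 9 17 18 2 14 19 20 10 0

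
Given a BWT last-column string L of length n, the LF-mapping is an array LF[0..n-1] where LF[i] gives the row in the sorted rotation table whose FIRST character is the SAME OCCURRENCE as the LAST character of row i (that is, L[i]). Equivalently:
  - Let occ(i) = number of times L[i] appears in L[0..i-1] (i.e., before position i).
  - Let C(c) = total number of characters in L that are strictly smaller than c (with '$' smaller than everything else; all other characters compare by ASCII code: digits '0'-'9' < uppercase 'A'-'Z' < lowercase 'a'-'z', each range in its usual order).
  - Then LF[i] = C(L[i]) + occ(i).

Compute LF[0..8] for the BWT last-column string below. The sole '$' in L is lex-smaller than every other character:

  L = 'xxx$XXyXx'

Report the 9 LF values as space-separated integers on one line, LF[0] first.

Char counts: '$':1, 'X':3, 'x':4, 'y':1
C (first-col start): C('$')=0, C('X')=1, C('x')=4, C('y')=8
L[0]='x': occ=0, LF[0]=C('x')+0=4+0=4
L[1]='x': occ=1, LF[1]=C('x')+1=4+1=5
L[2]='x': occ=2, LF[2]=C('x')+2=4+2=6
L[3]='$': occ=0, LF[3]=C('$')+0=0+0=0
L[4]='X': occ=0, LF[4]=C('X')+0=1+0=1
L[5]='X': occ=1, LF[5]=C('X')+1=1+1=2
L[6]='y': occ=0, LF[6]=C('y')+0=8+0=8
L[7]='X': occ=2, LF[7]=C('X')+2=1+2=3
L[8]='x': occ=3, LF[8]=C('x')+3=4+3=7

Answer: 4 5 6 0 1 2 8 3 7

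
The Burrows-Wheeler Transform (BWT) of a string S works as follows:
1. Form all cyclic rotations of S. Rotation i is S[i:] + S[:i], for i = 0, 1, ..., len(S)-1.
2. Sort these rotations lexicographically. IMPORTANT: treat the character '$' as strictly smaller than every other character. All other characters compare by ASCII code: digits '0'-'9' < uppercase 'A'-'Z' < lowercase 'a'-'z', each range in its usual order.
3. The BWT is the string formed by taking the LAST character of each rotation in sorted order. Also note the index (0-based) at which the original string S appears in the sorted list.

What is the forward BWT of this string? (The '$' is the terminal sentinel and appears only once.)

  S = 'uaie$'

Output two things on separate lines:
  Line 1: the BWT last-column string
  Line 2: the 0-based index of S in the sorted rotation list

All 5 rotations (rotation i = S[i:]+S[:i]):
  rot[0] = uaie$
  rot[1] = aie$u
  rot[2] = ie$ua
  rot[3] = e$uai
  rot[4] = $uaie
Sorted (with $ < everything):
  sorted[0] = $uaie  (last char: 'e')
  sorted[1] = aie$u  (last char: 'u')
  sorted[2] = e$uai  (last char: 'i')
  sorted[3] = ie$ua  (last char: 'a')
  sorted[4] = uaie$  (last char: '$')
Last column: euia$
Original string S is at sorted index 4

Answer: euia$
4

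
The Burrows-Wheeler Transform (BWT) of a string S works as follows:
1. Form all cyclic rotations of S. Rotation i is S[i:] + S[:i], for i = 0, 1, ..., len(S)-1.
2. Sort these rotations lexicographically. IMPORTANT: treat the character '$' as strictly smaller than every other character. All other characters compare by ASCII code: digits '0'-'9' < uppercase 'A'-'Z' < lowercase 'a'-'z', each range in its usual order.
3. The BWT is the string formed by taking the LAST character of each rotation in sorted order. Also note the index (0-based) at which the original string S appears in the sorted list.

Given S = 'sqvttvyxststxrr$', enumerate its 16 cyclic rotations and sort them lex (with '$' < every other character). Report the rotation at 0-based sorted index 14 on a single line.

All 16 rotations (rotation i = S[i:]+S[:i]):
  rot[0] = sqvttvyxststxrr$
  rot[1] = qvttvyxststxrr$s
  rot[2] = vttvyxststxrr$sq
  rot[3] = ttvyxststxrr$sqv
  rot[4] = tvyxststxrr$sqvt
  rot[5] = vyxststxrr$sqvtt
  rot[6] = yxststxrr$sqvttv
  rot[7] = xststxrr$sqvttvy
  rot[8] = ststxrr$sqvttvyx
  rot[9] = tstxrr$sqvttvyxs
  rot[10] = stxrr$sqvttvyxst
  rot[11] = txrr$sqvttvyxsts
  rot[12] = xrr$sqvttvyxstst
  rot[13] = rr$sqvttvyxststx
  rot[14] = r$sqvttvyxststxr
  rot[15] = $sqvttvyxststxrr
Sorted (with $ < everything):
  sorted[0] = $sqvttvyxststxrr
  sorted[1] = qvttvyxststxrr$s
  sorted[2] = r$sqvttvyxststxr
  sorted[3] = rr$sqvttvyxststx
  sorted[4] = sqvttvyxststxrr$
  sorted[5] = ststxrr$sqvttvyx
  sorted[6] = stxrr$sqvttvyxst
  sorted[7] = tstxrr$sqvttvyxs
  sorted[8] = ttvyxststxrr$sqv
  sorted[9] = tvyxststxrr$sqvt
  sorted[10] = txrr$sqvttvyxsts
  sorted[11] = vttvyxststxrr$sq
  sorted[12] = vyxststxrr$sqvtt
  sorted[13] = xrr$sqvttvyxstst
  sorted[14] = xststxrr$sqvttvy
  sorted[15] = yxststxrr$sqvttv
sorted[14] = xststxrr$sqvttvy

Answer: xststxrr$sqvttvy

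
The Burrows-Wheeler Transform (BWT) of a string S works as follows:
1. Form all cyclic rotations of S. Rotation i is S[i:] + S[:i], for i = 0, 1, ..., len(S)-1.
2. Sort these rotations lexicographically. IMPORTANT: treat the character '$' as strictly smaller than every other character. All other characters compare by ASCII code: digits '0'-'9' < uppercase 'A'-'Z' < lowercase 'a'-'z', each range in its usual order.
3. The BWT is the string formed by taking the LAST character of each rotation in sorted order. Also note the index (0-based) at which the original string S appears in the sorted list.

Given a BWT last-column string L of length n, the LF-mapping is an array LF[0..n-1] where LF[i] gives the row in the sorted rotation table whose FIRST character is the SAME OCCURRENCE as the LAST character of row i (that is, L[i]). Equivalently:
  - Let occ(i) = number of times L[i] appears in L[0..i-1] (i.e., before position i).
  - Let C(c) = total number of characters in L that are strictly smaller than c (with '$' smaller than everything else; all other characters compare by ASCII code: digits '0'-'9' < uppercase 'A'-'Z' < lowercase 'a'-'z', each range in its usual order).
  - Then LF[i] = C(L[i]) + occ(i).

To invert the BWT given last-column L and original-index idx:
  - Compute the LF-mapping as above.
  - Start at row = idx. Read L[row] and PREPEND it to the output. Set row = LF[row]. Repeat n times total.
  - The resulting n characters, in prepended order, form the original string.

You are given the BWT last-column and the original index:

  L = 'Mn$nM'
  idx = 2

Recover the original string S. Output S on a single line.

LF mapping: 1 3 0 4 2
Walk LF starting at row 2, prepending L[row]:
  step 1: row=2, L[2]='$', prepend. Next row=LF[2]=0
  step 2: row=0, L[0]='M', prepend. Next row=LF[0]=1
  step 3: row=1, L[1]='n', prepend. Next row=LF[1]=3
  step 4: row=3, L[3]='n', prepend. Next row=LF[3]=4
  step 5: row=4, L[4]='M', prepend. Next row=LF[4]=2
Reversed output: MnnM$

Answer: MnnM$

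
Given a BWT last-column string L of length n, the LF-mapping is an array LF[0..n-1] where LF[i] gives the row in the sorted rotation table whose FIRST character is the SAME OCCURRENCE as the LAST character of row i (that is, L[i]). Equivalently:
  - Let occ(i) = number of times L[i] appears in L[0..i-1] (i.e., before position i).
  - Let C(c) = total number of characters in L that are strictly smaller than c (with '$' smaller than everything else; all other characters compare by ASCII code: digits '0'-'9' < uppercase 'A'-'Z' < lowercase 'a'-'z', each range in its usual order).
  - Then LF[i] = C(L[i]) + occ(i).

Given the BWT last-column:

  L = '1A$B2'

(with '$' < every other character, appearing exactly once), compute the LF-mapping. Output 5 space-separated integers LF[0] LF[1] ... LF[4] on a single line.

Char counts: '$':1, '1':1, '2':1, 'A':1, 'B':1
C (first-col start): C('$')=0, C('1')=1, C('2')=2, C('A')=3, C('B')=4
L[0]='1': occ=0, LF[0]=C('1')+0=1+0=1
L[1]='A': occ=0, LF[1]=C('A')+0=3+0=3
L[2]='$': occ=0, LF[2]=C('$')+0=0+0=0
L[3]='B': occ=0, LF[3]=C('B')+0=4+0=4
L[4]='2': occ=0, LF[4]=C('2')+0=2+0=2

Answer: 1 3 0 4 2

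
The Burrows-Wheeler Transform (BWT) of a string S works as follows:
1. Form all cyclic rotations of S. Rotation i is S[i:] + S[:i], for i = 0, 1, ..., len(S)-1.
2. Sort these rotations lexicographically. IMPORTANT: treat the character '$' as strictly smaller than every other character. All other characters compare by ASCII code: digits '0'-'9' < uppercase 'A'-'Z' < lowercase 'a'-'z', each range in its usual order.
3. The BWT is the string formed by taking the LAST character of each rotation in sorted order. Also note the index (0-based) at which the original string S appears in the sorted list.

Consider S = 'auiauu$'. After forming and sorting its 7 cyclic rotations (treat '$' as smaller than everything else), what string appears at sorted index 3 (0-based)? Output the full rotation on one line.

All 7 rotations (rotation i = S[i:]+S[:i]):
  rot[0] = auiauu$
  rot[1] = uiauu$a
  rot[2] = iauu$au
  rot[3] = auu$aui
  rot[4] = uu$auia
  rot[5] = u$auiau
  rot[6] = $auiauu
Sorted (with $ < everything):
  sorted[0] = $auiauu
  sorted[1] = auiauu$
  sorted[2] = auu$aui
  sorted[3] = iauu$au
  sorted[4] = u$auiau
  sorted[5] = uiauu$a
  sorted[6] = uu$auia
sorted[3] = iauu$au

Answer: iauu$au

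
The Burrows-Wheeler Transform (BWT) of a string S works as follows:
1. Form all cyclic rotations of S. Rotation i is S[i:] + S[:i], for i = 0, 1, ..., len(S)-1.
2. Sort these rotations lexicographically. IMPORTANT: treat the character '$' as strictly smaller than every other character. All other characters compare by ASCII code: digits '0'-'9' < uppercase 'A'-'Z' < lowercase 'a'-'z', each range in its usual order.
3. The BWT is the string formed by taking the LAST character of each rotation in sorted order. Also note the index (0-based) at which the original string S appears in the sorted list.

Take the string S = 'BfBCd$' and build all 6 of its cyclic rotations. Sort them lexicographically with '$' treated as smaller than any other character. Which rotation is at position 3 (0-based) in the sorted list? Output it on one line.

Answer: Cd$BfB

Derivation:
All 6 rotations (rotation i = S[i:]+S[:i]):
  rot[0] = BfBCd$
  rot[1] = fBCd$B
  rot[2] = BCd$Bf
  rot[3] = Cd$BfB
  rot[4] = d$BfBC
  rot[5] = $BfBCd
Sorted (with $ < everything):
  sorted[0] = $BfBCd
  sorted[1] = BCd$Bf
  sorted[2] = BfBCd$
  sorted[3] = Cd$BfB
  sorted[4] = d$BfBC
  sorted[5] = fBCd$B
sorted[3] = Cd$BfB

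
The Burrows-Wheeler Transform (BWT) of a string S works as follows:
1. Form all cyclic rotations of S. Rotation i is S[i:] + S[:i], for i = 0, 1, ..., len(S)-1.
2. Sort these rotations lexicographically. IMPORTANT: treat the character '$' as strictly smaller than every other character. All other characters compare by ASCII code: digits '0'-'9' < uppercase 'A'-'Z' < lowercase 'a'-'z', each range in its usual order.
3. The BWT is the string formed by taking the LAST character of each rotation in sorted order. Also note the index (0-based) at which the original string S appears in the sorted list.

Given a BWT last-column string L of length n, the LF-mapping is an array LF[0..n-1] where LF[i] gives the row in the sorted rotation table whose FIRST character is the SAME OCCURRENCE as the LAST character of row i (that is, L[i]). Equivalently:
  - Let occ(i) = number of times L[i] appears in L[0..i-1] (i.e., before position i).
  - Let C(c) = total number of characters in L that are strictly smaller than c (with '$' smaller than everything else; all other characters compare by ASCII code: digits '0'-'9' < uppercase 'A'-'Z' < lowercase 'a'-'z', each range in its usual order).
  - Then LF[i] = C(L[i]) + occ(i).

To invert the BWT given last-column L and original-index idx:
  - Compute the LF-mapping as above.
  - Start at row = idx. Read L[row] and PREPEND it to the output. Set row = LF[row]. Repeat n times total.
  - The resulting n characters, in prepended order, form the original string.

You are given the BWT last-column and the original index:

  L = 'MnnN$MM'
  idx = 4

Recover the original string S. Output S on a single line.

LF mapping: 1 5 6 4 0 2 3
Walk LF starting at row 4, prepending L[row]:
  step 1: row=4, L[4]='$', prepend. Next row=LF[4]=0
  step 2: row=0, L[0]='M', prepend. Next row=LF[0]=1
  step 3: row=1, L[1]='n', prepend. Next row=LF[1]=5
  step 4: row=5, L[5]='M', prepend. Next row=LF[5]=2
  step 5: row=2, L[2]='n', prepend. Next row=LF[2]=6
  step 6: row=6, L[6]='M', prepend. Next row=LF[6]=3
  step 7: row=3, L[3]='N', prepend. Next row=LF[3]=4
Reversed output: NMnMnM$

Answer: NMnMnM$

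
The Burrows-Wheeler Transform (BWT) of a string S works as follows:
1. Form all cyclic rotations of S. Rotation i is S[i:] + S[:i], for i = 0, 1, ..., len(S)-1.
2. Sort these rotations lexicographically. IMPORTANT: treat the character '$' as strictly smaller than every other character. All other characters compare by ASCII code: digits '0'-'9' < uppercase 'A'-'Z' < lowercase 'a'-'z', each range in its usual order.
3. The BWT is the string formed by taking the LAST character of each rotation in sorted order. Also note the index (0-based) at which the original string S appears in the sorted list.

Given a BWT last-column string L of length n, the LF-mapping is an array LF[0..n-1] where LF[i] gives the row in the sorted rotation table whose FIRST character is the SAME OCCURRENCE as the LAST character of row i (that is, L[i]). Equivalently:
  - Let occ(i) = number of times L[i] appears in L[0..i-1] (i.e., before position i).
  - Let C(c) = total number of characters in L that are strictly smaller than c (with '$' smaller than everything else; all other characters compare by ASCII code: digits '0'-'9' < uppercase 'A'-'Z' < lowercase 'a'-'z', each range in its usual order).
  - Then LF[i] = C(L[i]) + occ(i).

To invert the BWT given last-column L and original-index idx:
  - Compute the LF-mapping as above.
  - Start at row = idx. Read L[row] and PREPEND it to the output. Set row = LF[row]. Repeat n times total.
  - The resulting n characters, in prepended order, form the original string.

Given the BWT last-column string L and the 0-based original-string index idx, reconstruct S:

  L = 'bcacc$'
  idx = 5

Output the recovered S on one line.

LF mapping: 2 3 1 4 5 0
Walk LF starting at row 5, prepending L[row]:
  step 1: row=5, L[5]='$', prepend. Next row=LF[5]=0
  step 2: row=0, L[0]='b', prepend. Next row=LF[0]=2
  step 3: row=2, L[2]='a', prepend. Next row=LF[2]=1
  step 4: row=1, L[1]='c', prepend. Next row=LF[1]=3
  step 5: row=3, L[3]='c', prepend. Next row=LF[3]=4
  step 6: row=4, L[4]='c', prepend. Next row=LF[4]=5
Reversed output: cccab$

Answer: cccab$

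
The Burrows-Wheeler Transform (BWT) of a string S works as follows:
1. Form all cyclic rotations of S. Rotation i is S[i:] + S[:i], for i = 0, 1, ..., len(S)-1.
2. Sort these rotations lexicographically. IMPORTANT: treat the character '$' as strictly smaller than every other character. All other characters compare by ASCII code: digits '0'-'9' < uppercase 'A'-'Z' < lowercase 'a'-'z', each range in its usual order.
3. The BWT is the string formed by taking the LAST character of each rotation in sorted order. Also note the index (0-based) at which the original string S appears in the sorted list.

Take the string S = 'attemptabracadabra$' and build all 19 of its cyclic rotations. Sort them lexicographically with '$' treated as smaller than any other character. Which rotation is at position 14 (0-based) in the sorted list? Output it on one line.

All 19 rotations (rotation i = S[i:]+S[:i]):
  rot[0] = attemptabracadabra$
  rot[1] = ttemptabracadabra$a
  rot[2] = temptabracadabra$at
  rot[3] = emptabracadabra$att
  rot[4] = mptabracadabra$atte
  rot[5] = ptabracadabra$attem
  rot[6] = tabracadabra$attemp
  rot[7] = abracadabra$attempt
  rot[8] = bracadabra$attempta
  rot[9] = racadabra$attemptab
  rot[10] = acadabra$attemptabr
  rot[11] = cadabra$attemptabra
  rot[12] = adabra$attemptabrac
  rot[13] = dabra$attemptabraca
  rot[14] = abra$attemptabracad
  rot[15] = bra$attemptabracada
  rot[16] = ra$attemptabracadab
  rot[17] = a$attemptabracadabr
  rot[18] = $attemptabracadabra
Sorted (with $ < everything):
  sorted[0] = $attemptabracadabra
  sorted[1] = a$attemptabracadabr
  sorted[2] = abra$attemptabracad
  sorted[3] = abracadabra$attempt
  sorted[4] = acadabra$attemptabr
  sorted[5] = adabra$attemptabrac
  sorted[6] = attemptabracadabra$
  sorted[7] = bra$attemptabracada
  sorted[8] = bracadabra$attempta
  sorted[9] = cadabra$attemptabra
  sorted[10] = dabra$attemptabraca
  sorted[11] = emptabracadabra$att
  sorted[12] = mptabracadabra$atte
  sorted[13] = ptabracadabra$attem
  sorted[14] = ra$attemptabracadab
  sorted[15] = racadabra$attemptab
  sorted[16] = tabracadabra$attemp
  sorted[17] = temptabracadabra$at
  sorted[18] = ttemptabracadabra$a
sorted[14] = ra$attemptabracadab

Answer: ra$attemptabracadab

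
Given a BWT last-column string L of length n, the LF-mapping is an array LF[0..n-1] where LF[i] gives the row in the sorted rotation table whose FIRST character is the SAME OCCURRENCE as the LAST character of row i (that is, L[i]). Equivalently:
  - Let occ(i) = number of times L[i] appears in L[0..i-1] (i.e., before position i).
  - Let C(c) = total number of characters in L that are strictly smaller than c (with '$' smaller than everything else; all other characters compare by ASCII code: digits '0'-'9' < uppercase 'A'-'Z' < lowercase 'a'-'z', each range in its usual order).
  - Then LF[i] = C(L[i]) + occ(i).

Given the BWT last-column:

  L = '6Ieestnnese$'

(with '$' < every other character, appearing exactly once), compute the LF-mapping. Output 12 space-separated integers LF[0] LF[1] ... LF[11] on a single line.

Answer: 1 2 3 4 9 11 7 8 5 10 6 0

Derivation:
Char counts: '$':1, '6':1, 'I':1, 'e':4, 'n':2, 's':2, 't':1
C (first-col start): C('$')=0, C('6')=1, C('I')=2, C('e')=3, C('n')=7, C('s')=9, C('t')=11
L[0]='6': occ=0, LF[0]=C('6')+0=1+0=1
L[1]='I': occ=0, LF[1]=C('I')+0=2+0=2
L[2]='e': occ=0, LF[2]=C('e')+0=3+0=3
L[3]='e': occ=1, LF[3]=C('e')+1=3+1=4
L[4]='s': occ=0, LF[4]=C('s')+0=9+0=9
L[5]='t': occ=0, LF[5]=C('t')+0=11+0=11
L[6]='n': occ=0, LF[6]=C('n')+0=7+0=7
L[7]='n': occ=1, LF[7]=C('n')+1=7+1=8
L[8]='e': occ=2, LF[8]=C('e')+2=3+2=5
L[9]='s': occ=1, LF[9]=C('s')+1=9+1=10
L[10]='e': occ=3, LF[10]=C('e')+3=3+3=6
L[11]='$': occ=0, LF[11]=C('$')+0=0+0=0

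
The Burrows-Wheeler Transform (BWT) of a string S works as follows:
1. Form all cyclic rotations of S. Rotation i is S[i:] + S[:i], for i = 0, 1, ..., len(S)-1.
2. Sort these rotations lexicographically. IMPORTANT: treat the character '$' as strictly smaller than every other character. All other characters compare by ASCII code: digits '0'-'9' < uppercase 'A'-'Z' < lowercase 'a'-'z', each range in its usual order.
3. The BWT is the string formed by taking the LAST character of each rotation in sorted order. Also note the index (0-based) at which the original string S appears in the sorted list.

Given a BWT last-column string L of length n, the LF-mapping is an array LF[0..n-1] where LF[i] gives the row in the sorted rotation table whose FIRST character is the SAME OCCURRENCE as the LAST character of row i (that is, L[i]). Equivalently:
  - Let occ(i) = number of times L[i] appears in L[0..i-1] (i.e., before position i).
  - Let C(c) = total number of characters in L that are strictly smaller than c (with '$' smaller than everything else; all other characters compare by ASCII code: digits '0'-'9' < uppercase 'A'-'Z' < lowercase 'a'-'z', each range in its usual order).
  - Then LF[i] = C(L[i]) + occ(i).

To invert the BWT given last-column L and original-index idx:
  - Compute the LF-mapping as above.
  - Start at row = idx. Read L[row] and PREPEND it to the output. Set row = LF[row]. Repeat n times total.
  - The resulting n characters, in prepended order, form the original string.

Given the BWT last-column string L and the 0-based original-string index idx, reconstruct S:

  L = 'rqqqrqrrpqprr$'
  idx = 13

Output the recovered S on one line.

LF mapping: 8 3 4 5 9 6 10 11 1 7 2 12 13 0
Walk LF starting at row 13, prepending L[row]:
  step 1: row=13, L[13]='$', prepend. Next row=LF[13]=0
  step 2: row=0, L[0]='r', prepend. Next row=LF[0]=8
  step 3: row=8, L[8]='p', prepend. Next row=LF[8]=1
  step 4: row=1, L[1]='q', prepend. Next row=LF[1]=3
  step 5: row=3, L[3]='q', prepend. Next row=LF[3]=5
  step 6: row=5, L[5]='q', prepend. Next row=LF[5]=6
  step 7: row=6, L[6]='r', prepend. Next row=LF[6]=10
  step 8: row=10, L[10]='p', prepend. Next row=LF[10]=2
  step 9: row=2, L[2]='q', prepend. Next row=LF[2]=4
  step 10: row=4, L[4]='r', prepend. Next row=LF[4]=9
  step 11: row=9, L[9]='q', prepend. Next row=LF[9]=7
  step 12: row=7, L[7]='r', prepend. Next row=LF[7]=11
  step 13: row=11, L[11]='r', prepend. Next row=LF[11]=12
  step 14: row=12, L[12]='r', prepend. Next row=LF[12]=13
Reversed output: rrrqrqprqqqpr$

Answer: rrrqrqprqqqpr$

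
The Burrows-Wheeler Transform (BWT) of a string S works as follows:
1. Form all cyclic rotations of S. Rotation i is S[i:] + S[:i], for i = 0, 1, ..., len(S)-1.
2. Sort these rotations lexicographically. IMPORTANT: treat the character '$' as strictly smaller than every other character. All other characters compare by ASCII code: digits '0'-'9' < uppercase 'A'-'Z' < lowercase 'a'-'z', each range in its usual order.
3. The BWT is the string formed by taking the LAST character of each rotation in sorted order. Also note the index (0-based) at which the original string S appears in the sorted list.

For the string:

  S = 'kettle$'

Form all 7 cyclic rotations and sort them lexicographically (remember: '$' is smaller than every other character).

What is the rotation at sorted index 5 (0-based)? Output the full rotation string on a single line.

Answer: tle$ket

Derivation:
All 7 rotations (rotation i = S[i:]+S[:i]):
  rot[0] = kettle$
  rot[1] = ettle$k
  rot[2] = ttle$ke
  rot[3] = tle$ket
  rot[4] = le$kett
  rot[5] = e$kettl
  rot[6] = $kettle
Sorted (with $ < everything):
  sorted[0] = $kettle
  sorted[1] = e$kettl
  sorted[2] = ettle$k
  sorted[3] = kettle$
  sorted[4] = le$kett
  sorted[5] = tle$ket
  sorted[6] = ttle$ke
sorted[5] = tle$ket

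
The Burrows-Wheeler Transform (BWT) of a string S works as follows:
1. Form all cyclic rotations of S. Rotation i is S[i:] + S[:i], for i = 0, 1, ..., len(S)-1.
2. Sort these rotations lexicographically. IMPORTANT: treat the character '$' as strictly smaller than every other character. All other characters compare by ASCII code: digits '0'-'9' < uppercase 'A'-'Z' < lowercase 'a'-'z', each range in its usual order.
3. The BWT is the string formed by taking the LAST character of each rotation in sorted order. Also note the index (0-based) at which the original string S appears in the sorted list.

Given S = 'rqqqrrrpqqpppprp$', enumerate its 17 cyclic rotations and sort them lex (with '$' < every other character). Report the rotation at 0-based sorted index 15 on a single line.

All 17 rotations (rotation i = S[i:]+S[:i]):
  rot[0] = rqqqrrrpqqpppprp$
  rot[1] = qqqrrrpqqpppprp$r
  rot[2] = qqrrrpqqpppprp$rq
  rot[3] = qrrrpqqpppprp$rqq
  rot[4] = rrrpqqpppprp$rqqq
  rot[5] = rrpqqpppprp$rqqqr
  rot[6] = rpqqpppprp$rqqqrr
  rot[7] = pqqpppprp$rqqqrrr
  rot[8] = qqpppprp$rqqqrrrp
  rot[9] = qpppprp$rqqqrrrpq
  rot[10] = pppprp$rqqqrrrpqq
  rot[11] = ppprp$rqqqrrrpqqp
  rot[12] = pprp$rqqqrrrpqqpp
  rot[13] = prp$rqqqrrrpqqppp
  rot[14] = rp$rqqqrrrpqqpppp
  rot[15] = p$rqqqrrrpqqppppr
  rot[16] = $rqqqrrrpqqpppprp
Sorted (with $ < everything):
  sorted[0] = $rqqqrrrpqqpppprp
  sorted[1] = p$rqqqrrrpqqppppr
  sorted[2] = pppprp$rqqqrrrpqq
  sorted[3] = ppprp$rqqqrrrpqqp
  sorted[4] = pprp$rqqqrrrpqqpp
  sorted[5] = pqqpppprp$rqqqrrr
  sorted[6] = prp$rqqqrrrpqqppp
  sorted[7] = qpppprp$rqqqrrrpq
  sorted[8] = qqpppprp$rqqqrrrp
  sorted[9] = qqqrrrpqqpppprp$r
  sorted[10] = qqrrrpqqpppprp$rq
  sorted[11] = qrrrpqqpppprp$rqq
  sorted[12] = rp$rqqqrrrpqqpppp
  sorted[13] = rpqqpppprp$rqqqrr
  sorted[14] = rqqqrrrpqqpppprp$
  sorted[15] = rrpqqpppprp$rqqqr
  sorted[16] = rrrpqqpppprp$rqqq
sorted[15] = rrpqqpppprp$rqqqr

Answer: rrpqqpppprp$rqqqr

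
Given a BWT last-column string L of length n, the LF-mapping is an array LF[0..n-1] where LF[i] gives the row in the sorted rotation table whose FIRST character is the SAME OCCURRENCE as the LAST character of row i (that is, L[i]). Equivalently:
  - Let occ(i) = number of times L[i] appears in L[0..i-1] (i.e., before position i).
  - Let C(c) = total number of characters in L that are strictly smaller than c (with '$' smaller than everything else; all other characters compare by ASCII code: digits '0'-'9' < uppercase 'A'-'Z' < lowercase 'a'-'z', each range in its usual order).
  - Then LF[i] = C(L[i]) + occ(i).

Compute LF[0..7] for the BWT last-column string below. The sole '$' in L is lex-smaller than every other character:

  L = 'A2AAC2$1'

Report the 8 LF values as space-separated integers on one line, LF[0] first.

Char counts: '$':1, '1':1, '2':2, 'A':3, 'C':1
C (first-col start): C('$')=0, C('1')=1, C('2')=2, C('A')=4, C('C')=7
L[0]='A': occ=0, LF[0]=C('A')+0=4+0=4
L[1]='2': occ=0, LF[1]=C('2')+0=2+0=2
L[2]='A': occ=1, LF[2]=C('A')+1=4+1=5
L[3]='A': occ=2, LF[3]=C('A')+2=4+2=6
L[4]='C': occ=0, LF[4]=C('C')+0=7+0=7
L[5]='2': occ=1, LF[5]=C('2')+1=2+1=3
L[6]='$': occ=0, LF[6]=C('$')+0=0+0=0
L[7]='1': occ=0, LF[7]=C('1')+0=1+0=1

Answer: 4 2 5 6 7 3 0 1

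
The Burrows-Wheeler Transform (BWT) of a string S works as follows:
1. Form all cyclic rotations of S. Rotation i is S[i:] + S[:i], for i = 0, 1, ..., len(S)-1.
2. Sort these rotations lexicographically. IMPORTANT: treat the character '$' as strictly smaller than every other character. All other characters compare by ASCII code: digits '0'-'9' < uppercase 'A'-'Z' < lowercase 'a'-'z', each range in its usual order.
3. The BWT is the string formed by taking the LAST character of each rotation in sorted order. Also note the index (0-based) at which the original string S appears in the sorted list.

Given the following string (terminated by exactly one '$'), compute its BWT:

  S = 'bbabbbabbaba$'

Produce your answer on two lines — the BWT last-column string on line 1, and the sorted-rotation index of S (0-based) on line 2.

All 13 rotations (rotation i = S[i:]+S[:i]):
  rot[0] = bbabbbabbaba$
  rot[1] = babbbabbaba$b
  rot[2] = abbbabbaba$bb
  rot[3] = bbbabbaba$bba
  rot[4] = bbabbaba$bbab
  rot[5] = babbaba$bbabb
  rot[6] = abbaba$bbabbb
  rot[7] = bbaba$bbabbba
  rot[8] = baba$bbabbbab
  rot[9] = aba$bbabbbabb
  rot[10] = ba$bbabbbabba
  rot[11] = a$bbabbbabbab
  rot[12] = $bbabbbabbaba
Sorted (with $ < everything):
  sorted[0] = $bbabbbabbaba  (last char: 'a')
  sorted[1] = a$bbabbbabbab  (last char: 'b')
  sorted[2] = aba$bbabbbabb  (last char: 'b')
  sorted[3] = abbaba$bbabbb  (last char: 'b')
  sorted[4] = abbbabbaba$bb  (last char: 'b')
  sorted[5] = ba$bbabbbabba  (last char: 'a')
  sorted[6] = baba$bbabbbab  (last char: 'b')
  sorted[7] = babbaba$bbabb  (last char: 'b')
  sorted[8] = babbbabbaba$b  (last char: 'b')
  sorted[9] = bbaba$bbabbba  (last char: 'a')
  sorted[10] = bbabbaba$bbab  (last char: 'b')
  sorted[11] = bbabbbabbaba$  (last char: '$')
  sorted[12] = bbbabbaba$bba  (last char: 'a')
Last column: abbbbabbbab$a
Original string S is at sorted index 11

Answer: abbbbabbbab$a
11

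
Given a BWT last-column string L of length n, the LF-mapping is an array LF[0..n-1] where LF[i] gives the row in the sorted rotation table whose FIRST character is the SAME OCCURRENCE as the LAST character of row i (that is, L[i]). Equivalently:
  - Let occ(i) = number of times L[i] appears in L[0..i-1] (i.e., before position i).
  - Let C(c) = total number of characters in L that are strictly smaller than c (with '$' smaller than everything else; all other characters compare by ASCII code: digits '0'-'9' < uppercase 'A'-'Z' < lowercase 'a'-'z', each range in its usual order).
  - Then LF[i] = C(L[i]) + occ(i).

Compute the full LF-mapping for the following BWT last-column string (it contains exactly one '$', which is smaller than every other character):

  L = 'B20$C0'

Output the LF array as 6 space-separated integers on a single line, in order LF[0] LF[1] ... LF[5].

Char counts: '$':1, '0':2, '2':1, 'B':1, 'C':1
C (first-col start): C('$')=0, C('0')=1, C('2')=3, C('B')=4, C('C')=5
L[0]='B': occ=0, LF[0]=C('B')+0=4+0=4
L[1]='2': occ=0, LF[1]=C('2')+0=3+0=3
L[2]='0': occ=0, LF[2]=C('0')+0=1+0=1
L[3]='$': occ=0, LF[3]=C('$')+0=0+0=0
L[4]='C': occ=0, LF[4]=C('C')+0=5+0=5
L[5]='0': occ=1, LF[5]=C('0')+1=1+1=2

Answer: 4 3 1 0 5 2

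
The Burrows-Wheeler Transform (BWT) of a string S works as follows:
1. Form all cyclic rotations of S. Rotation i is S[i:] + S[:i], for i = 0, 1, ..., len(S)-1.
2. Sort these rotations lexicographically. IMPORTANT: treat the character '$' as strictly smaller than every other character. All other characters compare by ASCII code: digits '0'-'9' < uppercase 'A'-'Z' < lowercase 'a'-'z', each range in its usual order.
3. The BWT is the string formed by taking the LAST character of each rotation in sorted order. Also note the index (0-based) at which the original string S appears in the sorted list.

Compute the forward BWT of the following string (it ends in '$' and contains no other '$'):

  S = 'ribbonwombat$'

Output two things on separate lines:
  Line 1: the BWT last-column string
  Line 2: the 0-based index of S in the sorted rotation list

All 13 rotations (rotation i = S[i:]+S[:i]):
  rot[0] = ribbonwombat$
  rot[1] = ibbonwombat$r
  rot[2] = bbonwombat$ri
  rot[3] = bonwombat$rib
  rot[4] = onwombat$ribb
  rot[5] = nwombat$ribbo
  rot[6] = wombat$ribbon
  rot[7] = ombat$ribbonw
  rot[8] = mbat$ribbonwo
  rot[9] = bat$ribbonwom
  rot[10] = at$ribbonwomb
  rot[11] = t$ribbonwomba
  rot[12] = $ribbonwombat
Sorted (with $ < everything):
  sorted[0] = $ribbonwombat  (last char: 't')
  sorted[1] = at$ribbonwomb  (last char: 'b')
  sorted[2] = bat$ribbonwom  (last char: 'm')
  sorted[3] = bbonwombat$ri  (last char: 'i')
  sorted[4] = bonwombat$rib  (last char: 'b')
  sorted[5] = ibbonwombat$r  (last char: 'r')
  sorted[6] = mbat$ribbonwo  (last char: 'o')
  sorted[7] = nwombat$ribbo  (last char: 'o')
  sorted[8] = ombat$ribbonw  (last char: 'w')
  sorted[9] = onwombat$ribb  (last char: 'b')
  sorted[10] = ribbonwombat$  (last char: '$')
  sorted[11] = t$ribbonwomba  (last char: 'a')
  sorted[12] = wombat$ribbon  (last char: 'n')
Last column: tbmibroowb$an
Original string S is at sorted index 10

Answer: tbmibroowb$an
10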